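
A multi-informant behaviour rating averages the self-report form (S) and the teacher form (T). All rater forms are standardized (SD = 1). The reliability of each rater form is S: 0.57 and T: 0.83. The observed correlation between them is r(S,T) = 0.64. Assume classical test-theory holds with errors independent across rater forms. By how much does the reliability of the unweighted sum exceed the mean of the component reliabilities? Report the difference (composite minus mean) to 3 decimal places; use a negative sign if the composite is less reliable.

0.117

Var(sum) = 2 + 1.28 = 3.28; true-score variance = 1.4 + 1.28 = 2.68; composite reliability = 0.8171.
Mean component reliability = 0.7000.
Difference = 0.8171 − 0.7000 = 0.117.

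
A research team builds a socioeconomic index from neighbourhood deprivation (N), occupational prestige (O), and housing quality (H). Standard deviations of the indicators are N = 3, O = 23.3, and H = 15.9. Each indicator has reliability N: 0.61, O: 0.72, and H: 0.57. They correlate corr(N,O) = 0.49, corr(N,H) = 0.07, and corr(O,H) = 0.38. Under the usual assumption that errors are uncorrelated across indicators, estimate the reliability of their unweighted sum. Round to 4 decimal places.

0.7725

Var(N+O+H) = 3² + 23.3² + 15.9² + 2·[3·23.3·0.49 + 3·15.9·0.07 + 23.3·15.9·0.38] = 804.7 + 356.737 = 1161.44.
Under uncorrelated errors the observed covariances equal the true-score covariances, so only the own-variance terms attenuate.
True-score variance = [3²·0.61 + 23.3²·0.72 + 15.9²·0.57] + 356.737 = 540.472 + 356.737 = 897.21.
Reliability = 897.21 / 1161.44 = 0.7725.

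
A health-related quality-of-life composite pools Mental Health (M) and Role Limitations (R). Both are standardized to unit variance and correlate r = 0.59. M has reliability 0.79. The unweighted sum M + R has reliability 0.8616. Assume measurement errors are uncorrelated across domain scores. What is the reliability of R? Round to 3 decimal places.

Var(M+R) = 2 + 2·0.59 = 3.180.
True-score variance = ρ_M + ρ_R + 2·0.59, so 0.8616 = (0.79 + ρ_R + 1.18) / 3.180.
ρ_R = 0.8616·3.180 − 0.79 − 1.18 = 0.770.

0.770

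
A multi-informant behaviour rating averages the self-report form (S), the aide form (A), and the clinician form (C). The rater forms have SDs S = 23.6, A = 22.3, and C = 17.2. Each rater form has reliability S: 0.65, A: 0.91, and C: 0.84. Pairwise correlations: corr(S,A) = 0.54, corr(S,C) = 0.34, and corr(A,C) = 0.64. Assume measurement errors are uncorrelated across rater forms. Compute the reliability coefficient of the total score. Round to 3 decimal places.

0.893

Var(S+A+C) = 23.6² + 22.3² + 17.2² + 2·[23.6·22.3·0.54 + 23.6·17.2·0.34 + 22.3·17.2·0.64] = 1350.09 + 1335.36 = 2685.45.
Under uncorrelated errors the observed covariances equal the true-score covariances, so only the own-variance terms attenuate.
True-score variance = [23.6²·0.65 + 22.3²·0.91 + 17.2²·0.84] + 1335.36 = 1063.06 + 1335.36 = 2398.43.
Reliability = 2398.43 / 2685.45 = 0.893.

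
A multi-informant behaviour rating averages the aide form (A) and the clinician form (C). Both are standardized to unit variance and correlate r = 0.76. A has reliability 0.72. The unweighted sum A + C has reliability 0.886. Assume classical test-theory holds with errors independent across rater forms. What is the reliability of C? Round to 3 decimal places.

0.879

Var(A+C) = 2 + 2·0.76 = 3.520.
True-score variance = ρ_A + ρ_C + 2·0.76, so 0.886 = (0.72 + ρ_C + 1.52) / 3.520.
ρ_C = 0.886·3.520 − 0.72 − 1.52 = 0.879.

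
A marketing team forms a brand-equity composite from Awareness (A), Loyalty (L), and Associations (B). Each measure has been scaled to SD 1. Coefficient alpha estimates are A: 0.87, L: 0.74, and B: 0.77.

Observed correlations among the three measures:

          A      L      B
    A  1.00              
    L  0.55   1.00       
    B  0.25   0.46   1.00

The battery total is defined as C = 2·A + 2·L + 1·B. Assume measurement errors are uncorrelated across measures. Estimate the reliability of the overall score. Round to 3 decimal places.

0.890

Var(C) = 2² + 2² + 1 + 2·[4·0.55 + 2·0.25 + 2·0.46] = 9 + 7.24 = 16.24.
Because errors are independent across components, Cov(Tᵢ,Tⱼ) = Cov(Xᵢ,Xⱼ); the off-diagonal part of the true-score variance is the same as above.
True-score variance = [2²·0.87 + 2²·0.74 + 0.77] + 7.24 = 7.21 + 7.24 = 14.45.
Reliability = 14.45 / 16.24 = 0.890.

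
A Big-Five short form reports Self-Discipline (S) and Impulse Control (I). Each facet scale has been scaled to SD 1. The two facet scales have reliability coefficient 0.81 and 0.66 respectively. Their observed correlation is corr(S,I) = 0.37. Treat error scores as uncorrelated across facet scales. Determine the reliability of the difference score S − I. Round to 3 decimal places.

Var(S−I) = 1 + 1 − 2·0.37 = 2 − 0.74 = 1.26.
Because errors are independent across components, Cov(Tᵢ,Tⱼ) = Cov(Xᵢ,Xⱼ); the off-diagonal part of the true-score variance is the same as above.
True-score variance = [0.81 + 0.66] − 0.74 = 1.47 − 0.74 = 0.73.
Reliability = 0.73 / 1.26 = 0.579.

0.579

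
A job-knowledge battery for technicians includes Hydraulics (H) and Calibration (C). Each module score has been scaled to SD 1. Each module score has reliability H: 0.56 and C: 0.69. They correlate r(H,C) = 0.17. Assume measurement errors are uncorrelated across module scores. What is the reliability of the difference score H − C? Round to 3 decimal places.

Var(H−C) = 1 + 1 − 2·0.17 = 2 − 0.34 = 1.66.
Because errors are independent across components, Cov(Tᵢ,Tⱼ) = Cov(Xᵢ,Xⱼ); the off-diagonal part of the true-score variance is the same as above.
True-score variance = [0.56 + 0.69] − 0.34 = 1.25 − 0.34 = 0.91.
Reliability = 0.91 / 1.66 = 0.548.

0.548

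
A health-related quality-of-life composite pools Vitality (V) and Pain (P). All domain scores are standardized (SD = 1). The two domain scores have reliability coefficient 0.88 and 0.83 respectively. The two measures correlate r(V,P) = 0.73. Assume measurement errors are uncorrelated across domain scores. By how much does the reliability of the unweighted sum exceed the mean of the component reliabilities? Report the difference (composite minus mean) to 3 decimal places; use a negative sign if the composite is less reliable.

Var(sum) = 2 + 1.46 = 3.46; true-score variance = 1.71 + 1.46 = 3.17; composite reliability = 0.9162.
Mean component reliability = 0.8550.
Difference = 0.9162 − 0.8550 = 0.061.

0.061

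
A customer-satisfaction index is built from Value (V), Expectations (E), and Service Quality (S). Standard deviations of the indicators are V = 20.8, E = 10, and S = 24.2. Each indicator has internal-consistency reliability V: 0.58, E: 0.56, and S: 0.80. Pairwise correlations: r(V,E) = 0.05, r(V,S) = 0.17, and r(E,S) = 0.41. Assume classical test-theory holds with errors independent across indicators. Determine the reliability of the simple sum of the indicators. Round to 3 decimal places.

0.773

Var(V+E+S) = 20.8² + 10² + 24.2² + 2·[20.8·10·0.05 + 20.8·24.2·0.17 + 10·24.2·0.41] = 1118.28 + 390.382 = 1508.66.
Because errors are independent across components, Cov(Tᵢ,Tⱼ) = Cov(Xᵢ,Xⱼ); the off-diagonal part of the true-score variance is the same as above.
True-score variance = [20.8²·0.58 + 10²·0.56 + 24.2²·0.80] + 390.382 = 775.443 + 390.382 = 1165.83.
Reliability = 1165.83 / 1508.66 = 0.773.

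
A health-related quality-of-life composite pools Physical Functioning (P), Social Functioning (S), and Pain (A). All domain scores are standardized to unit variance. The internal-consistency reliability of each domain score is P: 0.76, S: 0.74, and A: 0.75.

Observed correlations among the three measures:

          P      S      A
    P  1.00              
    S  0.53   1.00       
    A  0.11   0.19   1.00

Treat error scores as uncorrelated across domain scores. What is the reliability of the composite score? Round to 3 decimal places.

0.839

Var(P+S+A) = 3 + 2·[0.53 + 0.11 + 0.19] = 3 + 1.66 = 4.66.
Because errors are independent across components, Cov(Tᵢ,Tⱼ) = Cov(Xᵢ,Xⱼ); the off-diagonal part of the true-score variance is the same as above.
True-score variance = [0.76 + 0.74 + 0.75] + 1.66 = 2.25 + 1.66 = 3.91.
Reliability = 3.91 / 4.66 = 0.839.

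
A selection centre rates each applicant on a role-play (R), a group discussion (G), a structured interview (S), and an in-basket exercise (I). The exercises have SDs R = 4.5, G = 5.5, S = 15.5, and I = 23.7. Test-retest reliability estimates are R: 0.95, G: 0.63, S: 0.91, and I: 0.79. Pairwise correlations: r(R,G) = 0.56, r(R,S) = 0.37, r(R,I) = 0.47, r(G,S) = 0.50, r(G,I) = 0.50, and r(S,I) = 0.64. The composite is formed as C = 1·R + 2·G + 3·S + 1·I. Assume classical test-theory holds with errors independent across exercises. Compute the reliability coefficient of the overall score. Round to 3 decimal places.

Var(C) = 4.5² + 2²·5.5² + 3²·15.5² + 23.7² + 2·[2·4.5·5.5·0.56 + 3·4.5·15.5·0.37 + 4.5·23.7·0.47 + 6·5.5·15.5·0.50 + 2·5.5·23.7·0.50 + 3·15.5·23.7·0.64] = 2865.19 + 2493.36 = 5358.55.
Because errors are independent across components, Cov(Tᵢ,Tⱼ) = Cov(Xᵢ,Xⱼ); the off-diagonal part of the true-score variance is the same as above.
True-score variance = [4.5²·0.95 + 2²·5.5²·0.63 + 3²·15.5²·0.91 + 23.7²·0.79] + 2493.36 = 2506.85 + 2493.36 = 5000.21.
Reliability = 5000.21 / 5358.55 = 0.933.

0.933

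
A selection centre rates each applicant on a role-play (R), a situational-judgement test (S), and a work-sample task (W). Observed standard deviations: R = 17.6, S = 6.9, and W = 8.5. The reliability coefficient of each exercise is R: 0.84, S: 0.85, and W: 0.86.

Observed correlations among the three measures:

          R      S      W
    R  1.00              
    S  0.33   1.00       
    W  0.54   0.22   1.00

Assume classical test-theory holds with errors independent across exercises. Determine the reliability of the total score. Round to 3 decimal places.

0.904

Var(R+S+W) = 17.6² + 6.9² + 8.5² + 2·[17.6·6.9·0.33 + 17.6·8.5·0.54 + 6.9·8.5·0.22] = 429.62 + 267.524 = 697.144.
Under uncorrelated errors the observed covariances equal the true-score covariances, so only the own-variance terms attenuate.
True-score variance = [17.6²·0.84 + 6.9²·0.85 + 8.5²·0.86] + 267.524 = 362.802 + 267.524 = 630.326.
Reliability = 630.326 / 697.144 = 0.904.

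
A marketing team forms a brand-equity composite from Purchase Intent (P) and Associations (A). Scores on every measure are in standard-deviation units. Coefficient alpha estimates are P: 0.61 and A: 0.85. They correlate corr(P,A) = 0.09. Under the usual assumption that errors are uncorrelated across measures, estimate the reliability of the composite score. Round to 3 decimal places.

0.752

Var(P+A) = 2 + 2·[0.09] = 2 + 0.18 = 2.18.
Under uncorrelated errors the observed covariances equal the true-score covariances, so only the own-variance terms attenuate.
True-score variance = [0.61 + 0.85] + 0.18 = 1.46 + 0.18 = 1.64.
Reliability = 1.64 / 2.18 = 0.752.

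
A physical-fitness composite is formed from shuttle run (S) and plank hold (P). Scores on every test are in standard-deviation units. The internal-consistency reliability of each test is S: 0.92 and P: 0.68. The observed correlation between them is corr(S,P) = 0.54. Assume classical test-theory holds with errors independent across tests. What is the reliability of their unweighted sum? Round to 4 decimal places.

0.8701

Var(S+P) = 2 + 2·[0.54] = 2 + 1.08 = 3.08.
With uncorrelated errors the cross-covariances are all true-score covariance, so they carry over unchanged; only the diagonal terms shrink to ρᵢσᵢ².
True-score variance = [0.92 + 0.68] + 1.08 = 1.6 + 1.08 = 2.68.
Reliability = 2.68 / 3.08 = 0.8701.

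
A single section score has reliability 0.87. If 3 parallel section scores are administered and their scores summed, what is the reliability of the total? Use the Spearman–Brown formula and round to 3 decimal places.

0.953

ρ_k = kρ / (1 + (k−1)ρ) = 3·0.87 / (1 + 2·0.87) = 2.610 / 2.740 = 0.953.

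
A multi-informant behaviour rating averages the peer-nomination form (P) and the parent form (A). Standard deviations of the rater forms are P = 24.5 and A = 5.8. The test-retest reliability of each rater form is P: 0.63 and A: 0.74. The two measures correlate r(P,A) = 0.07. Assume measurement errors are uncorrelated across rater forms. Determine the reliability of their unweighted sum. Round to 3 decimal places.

0.647

Var(P+A) = 24.5² + 5.8² + 2·[24.5·5.8·0.07] = 633.89 + 19.894 = 653.784.
Because errors are independent across components, Cov(Tᵢ,Tⱼ) = Cov(Xᵢ,Xⱼ); the off-diagonal part of the true-score variance is the same as above.
True-score variance = [24.5²·0.63 + 5.8²·0.74] + 19.894 = 403.051 + 19.894 = 422.945.
Reliability = 422.945 / 653.784 = 0.647.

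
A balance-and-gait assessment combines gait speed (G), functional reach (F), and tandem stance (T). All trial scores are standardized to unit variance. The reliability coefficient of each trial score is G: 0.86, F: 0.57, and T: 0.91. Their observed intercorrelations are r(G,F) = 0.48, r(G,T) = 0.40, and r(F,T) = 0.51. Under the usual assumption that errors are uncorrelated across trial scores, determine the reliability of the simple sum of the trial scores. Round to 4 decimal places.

Var(G+F+T) = 3 + 2·[0.48 + 0.40 + 0.51] = 3 + 2.78 = 5.78.
Because errors are independent across components, Cov(Tᵢ,Tⱼ) = Cov(Xᵢ,Xⱼ); the off-diagonal part of the true-score variance is the same as above.
True-score variance = [0.86 + 0.57 + 0.91] + 2.78 = 2.34 + 2.78 = 5.12.
Reliability = 5.12 / 5.78 = 0.8858.

0.8858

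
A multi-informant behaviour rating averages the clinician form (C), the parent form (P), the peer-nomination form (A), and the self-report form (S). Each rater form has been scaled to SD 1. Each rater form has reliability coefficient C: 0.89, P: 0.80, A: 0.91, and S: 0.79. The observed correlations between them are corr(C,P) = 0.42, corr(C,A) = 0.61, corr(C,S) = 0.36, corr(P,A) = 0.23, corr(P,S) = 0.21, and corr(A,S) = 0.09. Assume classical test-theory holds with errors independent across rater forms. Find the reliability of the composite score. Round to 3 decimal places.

0.922

Var(C+P+A+S) = 4 + 2·[0.42 + 0.61 + 0.36 + 0.23 + 0.21 + 0.09] = 4 + 3.84 = 7.84.
Under uncorrelated errors the observed covariances equal the true-score covariances, so only the own-variance terms attenuate.
True-score variance = [0.89 + 0.80 + 0.91 + 0.79] + 3.84 = 3.39 + 3.84 = 7.23.
Reliability = 7.23 / 7.84 = 0.922.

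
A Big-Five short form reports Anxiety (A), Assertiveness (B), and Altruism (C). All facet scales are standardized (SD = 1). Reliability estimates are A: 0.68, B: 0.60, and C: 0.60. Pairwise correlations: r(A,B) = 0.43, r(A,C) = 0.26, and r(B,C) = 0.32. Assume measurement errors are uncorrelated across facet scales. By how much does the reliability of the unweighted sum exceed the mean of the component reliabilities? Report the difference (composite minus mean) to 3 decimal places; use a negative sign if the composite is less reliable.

Var(sum) = 3 + 2.02 = 5.02; true-score variance = 1.88 + 2.02 = 3.9; composite reliability = 0.7769.
Mean component reliability = 0.6267.
Difference = 0.7769 − 0.6267 = 0.150.

0.150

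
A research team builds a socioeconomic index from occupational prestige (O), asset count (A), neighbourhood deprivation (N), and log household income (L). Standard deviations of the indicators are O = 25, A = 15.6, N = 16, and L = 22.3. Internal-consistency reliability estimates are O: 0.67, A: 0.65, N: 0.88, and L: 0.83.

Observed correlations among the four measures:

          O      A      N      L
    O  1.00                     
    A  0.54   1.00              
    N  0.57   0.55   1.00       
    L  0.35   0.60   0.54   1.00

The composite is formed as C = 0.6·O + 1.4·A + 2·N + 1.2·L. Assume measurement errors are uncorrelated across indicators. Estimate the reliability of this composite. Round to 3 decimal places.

0.919

Var(C) = 0.6²·25² + 1.4²·15.6² + 2²·16² + 1.2²·22.3² + 2·[0.84·25·15.6·0.54 + 1.2·25·16·0.57 + 0.72·25·22.3·0.35 + 2.8·15.6·16·0.55 + 1.68·15.6·22.3·0.60 + 2.4·16·22.3·0.54] = 2442.08 + 3576.91 = 6018.99.
Under uncorrelated errors the observed covariances equal the true-score covariances, so only the own-variance terms attenuate.
True-score variance = [0.6²·25²·0.67 + 1.4²·15.6²·0.65 + 2²·16²·0.88 + 1.2²·22.3²·0.83] + 3576.91 = 1956.27 + 3576.91 = 5533.18.
Reliability = 5533.18 / 6018.99 = 0.919.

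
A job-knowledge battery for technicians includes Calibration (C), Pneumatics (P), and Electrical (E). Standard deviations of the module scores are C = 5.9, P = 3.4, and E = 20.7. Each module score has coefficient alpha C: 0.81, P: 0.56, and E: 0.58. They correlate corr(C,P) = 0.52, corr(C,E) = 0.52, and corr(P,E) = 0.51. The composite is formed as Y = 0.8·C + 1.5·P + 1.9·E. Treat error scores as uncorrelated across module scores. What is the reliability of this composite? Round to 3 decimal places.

Var(Y) = 0.8²·5.9² + 1.5²·3.4² + 1.9²·20.7² + 2·[1.2·5.9·3.4·0.52 + 1.52·5.9·20.7·0.52 + 2.85·3.4·20.7·0.51] = 1595.14 + 422.693 = 2017.83.
Under uncorrelated errors the observed covariances equal the true-score covariances, so only the own-variance terms attenuate.
True-score variance = [0.8²·5.9²·0.81 + 1.5²·3.4²·0.56 + 1.9²·20.7²·0.58] + 422.693 = 929.783 + 422.693 = 1352.48.
Reliability = 1352.48 / 2017.83 = 0.670.

0.670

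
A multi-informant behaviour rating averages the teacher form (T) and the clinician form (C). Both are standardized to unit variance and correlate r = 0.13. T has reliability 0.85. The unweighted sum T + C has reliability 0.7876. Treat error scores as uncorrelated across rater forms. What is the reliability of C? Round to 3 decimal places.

Var(T+C) = 2 + 2·0.13 = 2.260.
True-score variance = ρ_T + ρ_C + 2·0.13, so 0.7876 = (0.85 + ρ_C + 0.26) / 2.260.
ρ_C = 0.7876·2.260 − 0.85 − 0.26 = 0.670.

0.670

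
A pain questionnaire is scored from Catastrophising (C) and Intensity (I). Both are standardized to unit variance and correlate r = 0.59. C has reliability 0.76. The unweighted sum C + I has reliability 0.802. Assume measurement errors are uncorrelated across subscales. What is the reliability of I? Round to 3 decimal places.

Var(C+I) = 2 + 2·0.59 = 3.180.
True-score variance = ρ_C + ρ_I + 2·0.59, so 0.802 = (0.76 + ρ_I + 1.18) / 3.180.
ρ_I = 0.802·3.180 − 0.76 − 1.18 = 0.610.

0.610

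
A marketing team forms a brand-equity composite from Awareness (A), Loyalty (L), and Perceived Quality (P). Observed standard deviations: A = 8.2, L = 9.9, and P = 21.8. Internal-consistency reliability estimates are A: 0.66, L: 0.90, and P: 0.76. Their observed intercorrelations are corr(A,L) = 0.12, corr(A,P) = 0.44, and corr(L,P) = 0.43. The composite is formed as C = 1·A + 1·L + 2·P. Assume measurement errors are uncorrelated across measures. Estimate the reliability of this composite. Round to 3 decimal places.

0.824

Var(C) = 8.2² + 9.9² + 2²·21.8² + 2·[8.2·9.9·0.12 + 2·8.2·21.8·0.44 + 2·9.9·21.8·0.43] = 2066.21 + 705.311 = 2771.52.
With uncorrelated errors the cross-covariances are all true-score covariance, so they carry over unchanged; only the diagonal terms shrink to ρᵢσᵢ².
True-score variance = [8.2²·0.66 + 9.9²·0.90 + 2²·21.8²·0.76] + 705.311 = 1577.32 + 705.311 = 2282.63.
Reliability = 2282.63 / 2771.52 = 0.824.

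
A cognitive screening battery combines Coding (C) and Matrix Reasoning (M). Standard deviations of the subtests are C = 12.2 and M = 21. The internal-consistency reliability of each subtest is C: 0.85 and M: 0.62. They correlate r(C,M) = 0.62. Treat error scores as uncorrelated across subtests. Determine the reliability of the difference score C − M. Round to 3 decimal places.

Var(C−M) = 12.2² + 21² − 2·12.2·21·0.62 = 589.84 − 317.688 = 272.152.
Under uncorrelated errors the observed covariances equal the true-score covariances, so only the own-variance terms attenuate.
True-score variance = [12.2²·0.85 + 21²·0.62] − 317.688 = 399.934 − 317.688 = 82.246.
Reliability = 82.246 / 272.152 = 0.302.

0.302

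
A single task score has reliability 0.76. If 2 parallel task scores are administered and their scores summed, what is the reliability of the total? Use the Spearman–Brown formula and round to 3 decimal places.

ρ_k = kρ / (1 + (k−1)ρ) = 2·0.76 / (1 + 1·0.76) = 1.520 / 1.760 = 0.864.

0.864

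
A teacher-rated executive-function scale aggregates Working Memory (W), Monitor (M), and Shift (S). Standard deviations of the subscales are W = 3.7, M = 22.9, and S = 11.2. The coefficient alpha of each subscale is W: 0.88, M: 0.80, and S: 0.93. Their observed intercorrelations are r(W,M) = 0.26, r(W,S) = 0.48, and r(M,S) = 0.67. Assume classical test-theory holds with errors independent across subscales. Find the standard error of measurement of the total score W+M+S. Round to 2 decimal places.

10.74

Var(total) = 663.54 + 427.525 = 1091.07.
True-score variance = 548.234 + 427.525 = 975.76, so reliability = 0.8943.
Error variance = 1091.07 − 975.76 = 115.306; SEM = √115.306 = 10.74.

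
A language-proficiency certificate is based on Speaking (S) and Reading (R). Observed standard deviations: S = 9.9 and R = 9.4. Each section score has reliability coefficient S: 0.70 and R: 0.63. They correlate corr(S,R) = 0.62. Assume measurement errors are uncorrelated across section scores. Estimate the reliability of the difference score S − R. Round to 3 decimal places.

Var(S−R) = 9.9² + 9.4² − 2·9.9·9.4·0.62 = 186.37 − 115.394 = 70.9756.
Because errors are independent across components, Cov(Tᵢ,Tⱼ) = Cov(Xᵢ,Xⱼ); the off-diagonal part of the true-score variance is the same as above.
True-score variance = [9.9²·0.70 + 9.4²·0.63] − 115.394 = 124.274 − 115.394 = 8.8794.
Reliability = 8.8794 / 70.9756 = 0.125.

0.125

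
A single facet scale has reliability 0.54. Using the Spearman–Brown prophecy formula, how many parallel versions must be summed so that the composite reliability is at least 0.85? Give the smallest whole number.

5

k ≥ ρ*(1−ρ₁)/(ρ₁(1−ρ*)) = 0.85·0.46 / (0.54·0.15) = 4.827.
Smallest integer k = 5.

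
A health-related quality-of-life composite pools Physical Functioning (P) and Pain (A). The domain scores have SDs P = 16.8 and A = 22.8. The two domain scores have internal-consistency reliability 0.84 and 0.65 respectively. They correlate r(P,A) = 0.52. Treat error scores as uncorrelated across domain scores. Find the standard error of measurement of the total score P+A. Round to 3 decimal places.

15.070

Var(total) = 802.08 + 398.362 = 1200.44.
True-score variance = 574.978 + 398.362 = 973.339, so reliability = 0.8108.
Error variance = 1200.44 − 973.339 = 227.102; SEM = √227.102 = 15.070.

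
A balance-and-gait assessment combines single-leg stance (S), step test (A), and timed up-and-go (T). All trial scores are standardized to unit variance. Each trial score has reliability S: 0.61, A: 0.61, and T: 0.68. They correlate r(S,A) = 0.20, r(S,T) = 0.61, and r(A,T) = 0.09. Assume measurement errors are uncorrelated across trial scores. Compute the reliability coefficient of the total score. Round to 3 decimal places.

0.771

Var(S+A+T) = 3 + 2·[0.20 + 0.61 + 0.09] = 3 + 1.8 = 4.8.
Because errors are independent across components, Cov(Tᵢ,Tⱼ) = Cov(Xᵢ,Xⱼ); the off-diagonal part of the true-score variance is the same as above.
True-score variance = [0.61 + 0.61 + 0.68] + 1.8 = 1.9 + 1.8 = 3.7.
Reliability = 3.7 / 4.8 = 0.771.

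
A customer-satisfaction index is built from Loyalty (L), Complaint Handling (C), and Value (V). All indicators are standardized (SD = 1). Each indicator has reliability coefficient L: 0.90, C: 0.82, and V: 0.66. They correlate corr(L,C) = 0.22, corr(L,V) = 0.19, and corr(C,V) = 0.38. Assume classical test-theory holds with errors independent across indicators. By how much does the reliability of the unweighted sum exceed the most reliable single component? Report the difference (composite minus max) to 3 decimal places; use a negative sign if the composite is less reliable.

-0.035

Var(sum) = 3 + 1.58 = 4.58; true-score variance = 2.38 + 1.58 = 3.96; composite reliability = 0.8646.
Max component reliability = 0.9000.
Difference = 0.8646 − 0.9000 = -0.035.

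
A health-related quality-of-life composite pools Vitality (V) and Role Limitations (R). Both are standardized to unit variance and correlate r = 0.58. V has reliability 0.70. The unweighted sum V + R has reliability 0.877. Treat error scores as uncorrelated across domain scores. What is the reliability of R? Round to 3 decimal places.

Var(V+R) = 2 + 2·0.58 = 3.160.
True-score variance = ρ_V + ρ_R + 2·0.58, so 0.877 = (0.70 + ρ_R + 1.16) / 3.160.
ρ_R = 0.877·3.160 − 0.70 − 1.16 = 0.911.

0.911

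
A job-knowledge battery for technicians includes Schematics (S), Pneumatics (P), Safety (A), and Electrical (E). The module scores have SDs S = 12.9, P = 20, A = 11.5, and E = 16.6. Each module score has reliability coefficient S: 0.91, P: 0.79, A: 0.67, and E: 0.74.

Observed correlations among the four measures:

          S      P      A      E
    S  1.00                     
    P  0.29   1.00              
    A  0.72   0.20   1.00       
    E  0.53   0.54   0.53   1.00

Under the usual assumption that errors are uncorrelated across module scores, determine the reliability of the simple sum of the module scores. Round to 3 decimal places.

0.903

Var(S+P+A+E) = 12.9² + 20² + 11.5² + 16.6² + 2·[12.9·20·0.29 + 12.9·11.5·0.72 + 12.9·16.6·0.53 + 20·11.5·0.20 + 20·16.6·0.54 + 11.5·16.6·0.53] = 974.22 + 1243.17 = 2217.39.
Under uncorrelated errors the observed covariances equal the true-score covariances, so only the own-variance terms attenuate.
True-score variance = [12.9²·0.91 + 20²·0.79 + 11.5²·0.67 + 16.6²·0.74] + 1243.17 = 759.955 + 1243.17 = 2003.12.
Reliability = 2003.12 / 2217.39 = 0.903.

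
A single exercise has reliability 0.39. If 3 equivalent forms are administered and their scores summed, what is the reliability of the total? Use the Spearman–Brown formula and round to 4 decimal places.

ρ_k = kρ / (1 + (k−1)ρ) = 3·0.39 / (1 + 2·0.39) = 1.170 / 1.780 = 0.6573.

0.6573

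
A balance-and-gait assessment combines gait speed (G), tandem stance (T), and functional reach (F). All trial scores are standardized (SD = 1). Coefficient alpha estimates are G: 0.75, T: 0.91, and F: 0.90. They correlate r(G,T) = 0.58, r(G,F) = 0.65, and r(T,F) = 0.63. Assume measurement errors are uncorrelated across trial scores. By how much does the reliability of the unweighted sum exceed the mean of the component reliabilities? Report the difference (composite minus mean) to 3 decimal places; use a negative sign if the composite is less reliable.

0.081

Var(sum) = 3 + 3.72 = 6.72; true-score variance = 2.56 + 3.72 = 6.28; composite reliability = 0.9345.
Mean component reliability = 0.8533.
Difference = 0.9345 − 0.8533 = 0.081.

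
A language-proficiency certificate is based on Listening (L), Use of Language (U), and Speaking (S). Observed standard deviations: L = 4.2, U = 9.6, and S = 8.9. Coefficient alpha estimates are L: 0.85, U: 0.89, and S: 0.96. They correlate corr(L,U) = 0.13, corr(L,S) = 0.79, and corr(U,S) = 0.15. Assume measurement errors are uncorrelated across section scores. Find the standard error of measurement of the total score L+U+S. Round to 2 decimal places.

3.99

Var(total) = 189.01 + 95.1756 = 284.186.
True-score variance = 173.058 + 95.1756 = 268.234, so reliability = 0.9439.
Error variance = 284.186 − 268.234 = 15.952; SEM = √15.952 = 3.99.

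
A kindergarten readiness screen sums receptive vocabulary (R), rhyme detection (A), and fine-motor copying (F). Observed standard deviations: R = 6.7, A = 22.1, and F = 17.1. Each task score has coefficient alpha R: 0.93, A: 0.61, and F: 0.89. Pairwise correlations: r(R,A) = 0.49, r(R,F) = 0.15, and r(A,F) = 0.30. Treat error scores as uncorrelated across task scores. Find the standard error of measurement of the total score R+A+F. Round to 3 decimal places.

15.026

Var(total) = 825.71 + 406.226 = 1231.94.
True-score variance = 599.923 + 406.226 = 1006.15, so reliability = 0.8167.
Error variance = 1231.94 − 1006.15 = 225.787; SEM = √225.787 = 15.026.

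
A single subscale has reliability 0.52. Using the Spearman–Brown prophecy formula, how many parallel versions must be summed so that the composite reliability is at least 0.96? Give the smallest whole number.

k ≥ ρ*(1−ρ₁)/(ρ₁(1−ρ*)) = 0.96·0.48 / (0.52·0.04) = 22.154.
Smallest integer k = 23.

23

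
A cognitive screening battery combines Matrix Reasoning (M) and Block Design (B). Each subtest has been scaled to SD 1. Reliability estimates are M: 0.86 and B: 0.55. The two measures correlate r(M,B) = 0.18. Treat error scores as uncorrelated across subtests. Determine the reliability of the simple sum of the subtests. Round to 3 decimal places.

Var(M+B) = 2 + 2·[0.18] = 2 + 0.36 = 2.36.
Because errors are independent across components, Cov(Tᵢ,Tⱼ) = Cov(Xᵢ,Xⱼ); the off-diagonal part of the true-score variance is the same as above.
True-score variance = [0.86 + 0.55] + 0.36 = 1.41 + 0.36 = 1.77.
Reliability = 1.77 / 2.36 = 0.750.

0.750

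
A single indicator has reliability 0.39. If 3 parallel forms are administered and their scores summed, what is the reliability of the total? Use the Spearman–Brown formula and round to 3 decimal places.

0.657

ρ_k = kρ / (1 + (k−1)ρ) = 3·0.39 / (1 + 2·0.39) = 1.170 / 1.780 = 0.657.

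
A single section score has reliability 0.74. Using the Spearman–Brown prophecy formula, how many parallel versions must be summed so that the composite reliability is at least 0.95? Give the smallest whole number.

k ≥ ρ*(1−ρ₁)/(ρ₁(1−ρ*)) = 0.95·0.26 / (0.74·0.05) = 6.676.
Smallest integer k = 7.

7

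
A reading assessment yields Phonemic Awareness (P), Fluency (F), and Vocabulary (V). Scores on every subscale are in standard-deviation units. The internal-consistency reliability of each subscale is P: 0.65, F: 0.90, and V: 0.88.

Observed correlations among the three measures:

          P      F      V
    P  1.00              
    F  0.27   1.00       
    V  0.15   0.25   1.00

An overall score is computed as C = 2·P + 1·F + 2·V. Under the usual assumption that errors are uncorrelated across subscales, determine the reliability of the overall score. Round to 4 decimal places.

Var(C) = 2² + 1 + 2² + 2·[2·0.27 + 4·0.15 + 2·0.25] = 9 + 3.28 = 12.28.
Because errors are independent across components, Cov(Tᵢ,Tⱼ) = Cov(Xᵢ,Xⱼ); the off-diagonal part of the true-score variance is the same as above.
True-score variance = [2²·0.65 + 0.90 + 2²·0.88] + 3.28 = 7.02 + 3.28 = 10.3.
Reliability = 10.3 / 12.28 = 0.8388.

0.8388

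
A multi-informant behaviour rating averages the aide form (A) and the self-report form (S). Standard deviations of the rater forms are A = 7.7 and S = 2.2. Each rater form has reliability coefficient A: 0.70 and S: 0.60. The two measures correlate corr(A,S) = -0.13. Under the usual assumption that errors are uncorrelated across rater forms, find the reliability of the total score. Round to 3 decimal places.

Var(A+S) = 7.7² + 2.2² + 2·[7.7·2.2·(-0.13)] = 64.13 − 4.4044 = 59.7256.
Under uncorrelated errors the observed covariances equal the true-score covariances, so only the own-variance terms attenuate.
True-score variance = [7.7²·0.70 + 2.2²·0.60] − 4.4044 = 44.407 − 4.4044 = 40.0026.
Reliability = 40.0026 / 59.7256 = 0.670.

0.670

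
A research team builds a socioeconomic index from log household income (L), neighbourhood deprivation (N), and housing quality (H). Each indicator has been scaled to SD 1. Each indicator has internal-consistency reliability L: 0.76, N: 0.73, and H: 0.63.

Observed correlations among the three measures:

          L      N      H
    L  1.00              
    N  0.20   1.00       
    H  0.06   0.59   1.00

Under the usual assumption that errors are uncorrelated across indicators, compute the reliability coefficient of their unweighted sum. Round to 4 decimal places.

0.8128

Var(L+N+H) = 3 + 2·[0.20 + 0.06 + 0.59] = 3 + 1.7 = 4.7.
Under uncorrelated errors the observed covariances equal the true-score covariances, so only the own-variance terms attenuate.
True-score variance = [0.76 + 0.73 + 0.63] + 1.7 = 2.12 + 1.7 = 3.82.
Reliability = 3.82 / 4.7 = 0.8128.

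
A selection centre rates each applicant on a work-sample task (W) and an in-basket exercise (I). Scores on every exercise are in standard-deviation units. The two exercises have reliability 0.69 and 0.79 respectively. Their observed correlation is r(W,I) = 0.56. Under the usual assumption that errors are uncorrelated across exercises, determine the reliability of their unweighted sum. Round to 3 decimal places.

Var(W+I) = 2 + 2·[0.56] = 2 + 1.12 = 3.12.
Under uncorrelated errors the observed covariances equal the true-score covariances, so only the own-variance terms attenuate.
True-score variance = [0.69 + 0.79] + 1.12 = 1.48 + 1.12 = 2.6.
Reliability = 2.6 / 3.12 = 0.833.

0.833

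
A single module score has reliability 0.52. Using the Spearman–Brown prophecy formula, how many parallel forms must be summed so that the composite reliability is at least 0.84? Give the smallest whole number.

5

k ≥ ρ*(1−ρ₁)/(ρ₁(1−ρ*)) = 0.84·0.48 / (0.52·0.16) = 4.846.
Smallest integer k = 5.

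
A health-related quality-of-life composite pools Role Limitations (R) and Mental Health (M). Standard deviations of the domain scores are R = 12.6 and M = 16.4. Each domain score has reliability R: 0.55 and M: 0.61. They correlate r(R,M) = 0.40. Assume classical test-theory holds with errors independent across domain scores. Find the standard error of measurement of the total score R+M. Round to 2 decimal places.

Var(total) = 427.72 + 165.312 = 593.032.
True-score variance = 251.384 + 165.312 = 416.696, so reliability = 0.7027.
Error variance = 593.032 − 416.696 = 176.336; SEM = √176.336 = 13.28.

13.28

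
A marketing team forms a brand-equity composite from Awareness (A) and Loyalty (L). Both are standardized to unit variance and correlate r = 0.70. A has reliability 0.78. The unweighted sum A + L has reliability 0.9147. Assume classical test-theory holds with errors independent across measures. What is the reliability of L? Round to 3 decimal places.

0.930

Var(A+L) = 2 + 2·0.70 = 3.400.
True-score variance = ρ_A + ρ_L + 2·0.70, so 0.9147 = (0.78 + ρ_L + 1.40) / 3.400.
ρ_L = 0.9147·3.400 − 0.78 − 1.40 = 0.930.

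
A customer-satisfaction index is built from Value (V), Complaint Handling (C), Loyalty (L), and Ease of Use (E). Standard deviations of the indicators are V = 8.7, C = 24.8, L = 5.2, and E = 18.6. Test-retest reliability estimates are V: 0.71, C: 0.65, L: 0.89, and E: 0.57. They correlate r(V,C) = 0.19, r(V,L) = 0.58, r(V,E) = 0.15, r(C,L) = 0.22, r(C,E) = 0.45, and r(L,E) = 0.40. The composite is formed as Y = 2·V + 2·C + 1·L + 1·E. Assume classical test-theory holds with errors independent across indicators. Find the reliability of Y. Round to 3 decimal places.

0.765

Var(Y) = 2²·8.7² + 2²·24.8² + 5.2² + 18.6² + 2·[4·8.7·24.8·0.19 + 2·8.7·5.2·0.58 + 2·8.7·18.6·0.15 + 2·24.8·5.2·0.22 + 2·24.8·18.6·0.45 + 5.2·18.6·0.40] = 3135.92 + 1551.17 = 4687.09.
Under uncorrelated errors the observed covariances equal the true-score covariances, so only the own-variance terms attenuate.
True-score variance = [2²·8.7²·0.71 + 2²·24.8²·0.65 + 5.2²·0.89 + 18.6²·0.57] + 1551.17 = 2035.33 + 1551.17 = 3586.5.
Reliability = 3586.5 / 4687.09 = 0.765.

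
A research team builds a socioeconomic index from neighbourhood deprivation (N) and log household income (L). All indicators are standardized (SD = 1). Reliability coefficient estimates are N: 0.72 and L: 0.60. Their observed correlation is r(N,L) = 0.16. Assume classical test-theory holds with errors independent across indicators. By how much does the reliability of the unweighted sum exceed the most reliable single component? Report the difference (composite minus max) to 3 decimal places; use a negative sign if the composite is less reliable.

Var(sum) = 2 + 0.32 = 2.32; true-score variance = 1.32 + 0.32 = 1.64; composite reliability = 0.7069.
Max component reliability = 0.7200.
Difference = 0.7069 − 0.7200 = -0.013.

-0.013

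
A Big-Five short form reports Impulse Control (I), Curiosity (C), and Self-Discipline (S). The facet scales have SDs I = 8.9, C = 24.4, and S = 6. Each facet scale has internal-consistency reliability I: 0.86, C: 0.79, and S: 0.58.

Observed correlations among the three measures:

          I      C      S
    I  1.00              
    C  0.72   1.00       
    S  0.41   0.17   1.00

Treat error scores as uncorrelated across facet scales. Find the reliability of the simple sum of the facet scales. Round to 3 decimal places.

Var(I+C+S) = 8.9² + 24.4² + 6² + 2·[8.9·24.4·0.72 + 8.9·6·0.41 + 24.4·6·0.17] = 710.57 + 406.274 = 1116.84.
With uncorrelated errors the cross-covariances are all true-score covariance, so they carry over unchanged; only the diagonal terms shrink to ρᵢσᵢ².
True-score variance = [8.9²·0.86 + 24.4²·0.79 + 6²·0.58] + 406.274 = 559.335 + 406.274 = 965.609.
Reliability = 965.609 / 1116.84 = 0.865.

0.865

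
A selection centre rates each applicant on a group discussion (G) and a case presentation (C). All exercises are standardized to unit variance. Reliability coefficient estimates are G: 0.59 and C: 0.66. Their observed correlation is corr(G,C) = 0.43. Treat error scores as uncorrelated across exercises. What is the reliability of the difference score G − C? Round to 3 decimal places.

Var(G−C) = 1 + 1 − 2·0.43 = 2 − 0.86 = 1.14.
Under uncorrelated errors the observed covariances equal the true-score covariances, so only the own-variance terms attenuate.
True-score variance = [0.59 + 0.66] − 0.86 = 1.25 − 0.86 = 0.39.
Reliability = 0.39 / 1.14 = 0.342.

0.342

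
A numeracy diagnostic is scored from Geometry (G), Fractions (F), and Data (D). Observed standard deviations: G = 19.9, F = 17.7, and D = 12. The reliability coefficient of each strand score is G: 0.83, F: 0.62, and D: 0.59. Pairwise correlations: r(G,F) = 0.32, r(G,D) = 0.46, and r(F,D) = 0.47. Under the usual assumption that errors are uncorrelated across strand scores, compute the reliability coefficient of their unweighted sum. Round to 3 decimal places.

0.836

Var(G+F+D) = 19.9² + 17.7² + 12² + 2·[19.9·17.7·0.32 + 19.9·12·0.46 + 17.7·12·0.47] = 853.3 + 644.779 = 1498.08.
Under uncorrelated errors the observed covariances equal the true-score covariances, so only the own-variance terms attenuate.
True-score variance = [19.9²·0.83 + 17.7²·0.62 + 12²·0.59] + 644.779 = 607.888 + 644.779 = 1252.67.
Reliability = 1252.67 / 1498.08 = 0.836.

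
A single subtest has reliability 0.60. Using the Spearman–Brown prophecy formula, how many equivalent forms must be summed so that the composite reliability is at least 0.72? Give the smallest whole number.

k ≥ ρ*(1−ρ₁)/(ρ₁(1−ρ*)) = 0.72·0.40 / (0.60·0.28) = 1.714.
Smallest integer k = 2.

2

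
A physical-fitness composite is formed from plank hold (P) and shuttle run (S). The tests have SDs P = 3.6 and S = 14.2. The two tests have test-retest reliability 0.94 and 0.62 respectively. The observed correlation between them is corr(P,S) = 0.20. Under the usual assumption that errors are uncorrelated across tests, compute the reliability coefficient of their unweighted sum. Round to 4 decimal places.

Var(P+S) = 3.6² + 14.2² + 2·[3.6·14.2·0.20] = 214.6 + 20.448 = 235.048.
Under uncorrelated errors the observed covariances equal the true-score covariances, so only the own-variance terms attenuate.
True-score variance = [3.6²·0.94 + 14.2²·0.62] + 20.448 = 137.199 + 20.448 = 157.647.
Reliability = 157.647 / 235.048 = 0.6707.

0.6707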